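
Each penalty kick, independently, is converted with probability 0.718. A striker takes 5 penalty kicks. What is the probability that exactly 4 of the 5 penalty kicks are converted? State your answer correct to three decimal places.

0.375

X ~ Binomial(n=5, p=0.718).
P(X=4) = C(5,4) · p^4 · (1−p)^1
= 5 · 0.26576 · 0.282 = 0.37473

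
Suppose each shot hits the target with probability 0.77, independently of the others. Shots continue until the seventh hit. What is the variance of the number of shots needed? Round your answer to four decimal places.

2.7155

Y = total shots until the seventh success; negative binomial with r=7, p=0.77.
Var(Y) = r(1−p)/p² = 7·0.23 / 0.77² = 2.715466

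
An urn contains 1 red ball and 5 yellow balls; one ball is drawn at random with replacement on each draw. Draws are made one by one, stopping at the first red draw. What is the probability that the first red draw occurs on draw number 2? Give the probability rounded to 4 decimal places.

Geometric (trials to first success), p = 0.166667.
P(Y = 2) = (1−p)^1 · p = 0.83333 · 0.166667 = 0.138889

0.1389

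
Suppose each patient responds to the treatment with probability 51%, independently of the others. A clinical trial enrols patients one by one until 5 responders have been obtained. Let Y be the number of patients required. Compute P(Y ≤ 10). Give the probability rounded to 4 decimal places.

0.6474

Finishing within 10 patients ⇔ at least 5 successes in the first 10. With X ~ Binomial(10, 0.51), P(Y ≤ 10) = 1 − P(X ≤ 4).
  k=0: C(10,0)·0.51^0·0.49^10 = 0.000798
  k=1: C(10,1)·0.51^1·0.49^9 = 0.008305
  k=2: C(10,2)·0.51^2·0.49^8 = 0.038897
  k=3: C(10,3)·0.51^3·0.49^7 = 0.107960
  k=4: C(10,4)·0.51^4·0.49^6 = 0.196642
1 − 0.352603 = 0.647397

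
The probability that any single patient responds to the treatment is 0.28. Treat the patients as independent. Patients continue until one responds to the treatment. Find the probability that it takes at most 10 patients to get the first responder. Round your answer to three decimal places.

Y = number of patients to the first success; geometric, p = 0.28.
P(Y ≤ 10) = 1 − (1−p)^10 = 1 − 0.03744 = 0.96256

0.963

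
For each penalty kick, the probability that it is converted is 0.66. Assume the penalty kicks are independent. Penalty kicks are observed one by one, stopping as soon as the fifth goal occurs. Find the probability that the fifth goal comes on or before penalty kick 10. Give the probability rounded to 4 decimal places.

Finishing within 10 penalty kicks ⇔ at least 5 successes in the first 10. With X ~ Binomial(10, 0.66), P(Y ≤ 10) = 1 − P(X ≤ 4).
  k=0: C(10,0)·0.66^0·0.34^10 = 0.000021
  k=1: C(10,1)·0.66^1·0.34^9 = 0.000401
  k=2: C(10,2)·0.66^2·0.34^8 = 0.003501
  k=3: C(10,3)·0.66^3·0.34^7 = 0.018120
  k=4: C(10,4)·0.66^4·0.34^6 = 0.061556
1 − 0.083598 = 0.916402

0.9164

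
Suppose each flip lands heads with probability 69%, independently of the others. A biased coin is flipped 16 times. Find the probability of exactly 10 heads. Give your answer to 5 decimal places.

0.17385

X ~ Binomial(n=16, p=0.69).
P(X=10) = C(16,10) · p^10 · (1−p)^6
= 8008 · 0.024462 · 0.0008875 = 0.1738542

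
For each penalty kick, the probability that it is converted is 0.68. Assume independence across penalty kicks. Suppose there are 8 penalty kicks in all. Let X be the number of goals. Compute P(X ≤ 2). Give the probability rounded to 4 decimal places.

X ~ Binomial(8, 0.68); P(X ≤ 2) = Σ C(8,k) p^k (1−p)^(8−k) over k:
  k=0: C(8,0)·0.68^0·0.32^8 = 0.000110
  k=1: C(8,1)·0.68^1·0.32^7 = 0.001869
  k=2: C(8,2)·0.68^2·0.32^6 = 0.013902
Total = 0.015881

0.0159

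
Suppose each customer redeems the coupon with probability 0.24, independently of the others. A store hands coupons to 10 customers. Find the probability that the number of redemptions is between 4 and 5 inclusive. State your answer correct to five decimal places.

0.18514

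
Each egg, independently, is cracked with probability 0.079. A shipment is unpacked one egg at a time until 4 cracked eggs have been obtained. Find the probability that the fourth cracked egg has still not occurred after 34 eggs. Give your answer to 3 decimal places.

Needing more than 34 eggs ⇔ fewer than 4 successes in the first 34. With X ~ Binomial(34, 0.079), P(Y > 34) = P(X ≤ 3).
  k=0: C(34,0)·0.079^0·0.921^34 = 0.06093
  k=1: C(34,1)·0.079^1·0.921^33 = 0.17769
  k=2: C(34,2)·0.079^2·0.921^32 = 0.25149
  k=3: C(34,3)·0.079^3·0.921^31 = 0.23010
P(X ≤ 3) = 0.72022

0.720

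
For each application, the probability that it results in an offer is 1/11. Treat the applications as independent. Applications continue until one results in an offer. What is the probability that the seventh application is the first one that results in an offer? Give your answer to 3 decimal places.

Geometric (trials to first success), p = 0.090909.
P(Y = 7) = (1−p)^6 · p = 0.56447 · 0.090909 = 0.05132

0.051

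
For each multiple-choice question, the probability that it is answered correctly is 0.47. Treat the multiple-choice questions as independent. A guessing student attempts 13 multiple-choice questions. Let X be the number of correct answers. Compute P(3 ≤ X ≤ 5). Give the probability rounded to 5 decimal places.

0.35083

X ~ Binomial(13, 0.47); P(3 ≤ X ≤ 5) = Σ C(13,k) p^k (1−p)^(13−k) over k:
  k=3: C(13,3)·0.47^3·0.53^10 = 0.0519300
  k=4: C(13,4)·0.47^4·0.53^9 = 0.1151278
  k=5: C(13,5)·0.47^5·0.53^8 = 0.1837701
Total = 0.3508279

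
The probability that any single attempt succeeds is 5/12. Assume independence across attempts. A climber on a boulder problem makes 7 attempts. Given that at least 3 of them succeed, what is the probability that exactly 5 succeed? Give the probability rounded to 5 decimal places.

X ~ Binomial(7, 0.416667). Want P(X=5 | X≥3) = P(X=5) / P(X≥3).
P(X=5) = C(7,5)·0.416667^5·0.583333^2 = 0.0897422
P(X≥3) = 1 − 0.0229836 − 0.1149179 − 0.2462526 = 0.6158460
Ratio = 0.0897422 / 0.6158460 = 0.1457218

0.14572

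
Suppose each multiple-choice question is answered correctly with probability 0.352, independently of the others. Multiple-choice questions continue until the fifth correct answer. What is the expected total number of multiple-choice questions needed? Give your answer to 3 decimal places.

14.205

Y = total multiple-choice questions until the fifth success; negative binomial with r=5, p=0.352.
E[Y] = r / p = 5 / 0.352 = 14.20455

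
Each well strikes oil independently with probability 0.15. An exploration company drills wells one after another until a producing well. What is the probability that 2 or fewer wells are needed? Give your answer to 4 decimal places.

0.2775

Y = number of wells to the first success; geometric, p = 0.15.
P(Y ≤ 2) = 1 − (1−p)^2 = 1 − 0.722500 = 0.277500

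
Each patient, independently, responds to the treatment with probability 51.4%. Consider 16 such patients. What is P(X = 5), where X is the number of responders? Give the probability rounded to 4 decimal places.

X ~ Binomial(n=16, p=0.514).
P(X=5) = C(16,5) · p^5 · (1−p)^11
= 4368 · 0.035877 · 0.00035727 = 0.055988

0.0560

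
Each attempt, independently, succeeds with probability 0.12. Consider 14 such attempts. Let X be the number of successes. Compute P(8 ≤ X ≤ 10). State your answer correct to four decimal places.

0.0001

X ~ Binomial(14, 0.12); P(8 ≤ X ≤ 10) = Σ C(14,k) p^k (1−p)^(14−k) over k:
  k=8: C(14,8)·0.12^8·0.88^6 = 0.000060
  k=9: C(14,9)·0.12^9·0.88^5 = 0.000005
  k=10: C(14,10)·0.12^10·0.88^4 = 0.000000
Total = 0.000066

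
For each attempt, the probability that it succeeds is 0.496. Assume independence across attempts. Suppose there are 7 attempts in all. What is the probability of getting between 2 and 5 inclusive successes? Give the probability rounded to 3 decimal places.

0.875

X ~ Binomial(7, 0.496); P(2 ≤ X ≤ 5) = Σ C(7,k) p^k (1−p)^(7−k) over k:
  k=2: C(7,2)·0.496^2·0.504^5 = 0.16801
  k=3: C(7,3)·0.496^3·0.504^4 = 0.27557
  k=4: C(7,4)·0.496^4·0.504^3 = 0.27120
  k=5: C(7,5)·0.496^5·0.504^2 = 0.16014
Total = 0.87492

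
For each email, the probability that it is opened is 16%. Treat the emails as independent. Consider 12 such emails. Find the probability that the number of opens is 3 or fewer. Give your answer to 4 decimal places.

X ~ Binomial(12, 0.16); P(X ≤ 3) = Σ C(12,k) p^k (1−p)^(12−k) over k:
  k=0: C(12,0)·0.16^0·0.84^12 = 0.123410
  k=1: C(12,1)·0.16^1·0.84^11 = 0.282081
  k=2: C(12,2)·0.16^2·0.84^10 = 0.295513
  k=3: C(12,3)·0.16^3·0.84^9 = 0.187627
Total = 0.888632

0.8886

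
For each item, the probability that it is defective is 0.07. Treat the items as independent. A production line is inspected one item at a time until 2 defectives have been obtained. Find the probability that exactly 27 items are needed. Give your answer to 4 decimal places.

0.0208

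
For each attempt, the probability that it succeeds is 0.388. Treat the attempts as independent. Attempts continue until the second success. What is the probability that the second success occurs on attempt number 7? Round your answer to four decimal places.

Y = trial on which the second success occurs; negative binomial, r=2, p=0.388.
P(Y=7) = C(6,1) · p^2 · (1−p)^5
= 6 · 0.15054 · 0.085853 = 0.077548

0.0775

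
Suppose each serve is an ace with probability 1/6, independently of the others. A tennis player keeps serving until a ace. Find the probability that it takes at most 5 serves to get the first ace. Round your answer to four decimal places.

0.5981

Y = number of serves to the first success; geometric, p = 0.166667.
P(Y ≤ 5) = 1 − (1−p)^5 = 1 − 0.401878 = 0.598122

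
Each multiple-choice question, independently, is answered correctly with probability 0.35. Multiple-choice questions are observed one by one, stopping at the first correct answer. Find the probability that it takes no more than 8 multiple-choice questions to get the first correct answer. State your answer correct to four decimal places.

Y = number of multiple-choice questions to the first success; geometric, p = 0.35.
P(Y ≤ 8) = 1 − (1−p)^8 = 1 − 0.031864 = 0.968136

0.9681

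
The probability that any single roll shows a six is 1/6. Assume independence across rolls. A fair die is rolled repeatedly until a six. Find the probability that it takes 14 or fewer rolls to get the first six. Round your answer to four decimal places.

Y = number of rolls to the first success; geometric, p = 0.166667.
P(Y ≤ 14) = 1 − (1−p)^14 = 1 − 0.077887 = 0.922113

0.9221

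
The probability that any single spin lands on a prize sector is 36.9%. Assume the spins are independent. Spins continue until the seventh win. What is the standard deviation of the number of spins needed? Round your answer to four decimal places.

Y = total spins until the seventh success; negative binomial with r=7, p=0.369.
SD(Y) = √[r(1−p)/p²] = √(32.439538) = 5.695572

5.6956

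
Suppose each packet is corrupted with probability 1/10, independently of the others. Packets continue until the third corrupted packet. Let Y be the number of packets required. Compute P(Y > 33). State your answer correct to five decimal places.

0.34566

Needing more than 33 packets ⇔ fewer than 3 successes in the first 33. With X ~ Binomial(33, 0.10), P(Y > 33) = P(X ≤ 2).
  k=0: C(33,0)·0.10^0·0.90^33 = 0.0309032
  k=1: C(33,1)·0.10^1·0.90^32 = 0.1133116
  k=2: C(33,2)·0.10^2·0.90^31 = 0.2014428
P(X ≤ 2) = 0.3456575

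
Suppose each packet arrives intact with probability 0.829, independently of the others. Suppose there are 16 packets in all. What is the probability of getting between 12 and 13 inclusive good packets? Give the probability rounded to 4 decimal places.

X ~ Binomial(16, 0.829); P(12 ≤ X ≤ 13) = Σ C(16,k) p^k (1−p)^(16−k) over k:
  k=12: C(16,12)·0.829^12·0.171^4 = 0.163950
  k=13: C(16,13)·0.829^13·0.171^3 = 0.244560
Total = 0.408509

0.4085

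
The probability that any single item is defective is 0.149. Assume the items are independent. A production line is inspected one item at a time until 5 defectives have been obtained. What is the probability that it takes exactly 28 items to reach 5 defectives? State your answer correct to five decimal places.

Y = trial on which the fifth success occurs; negative binomial, r=5, p=0.149.
P(Y=28) = C(27,4) · p^5 · (1−p)^23
= 17550 · 7.344e-05 · 0.024456 = 0.0315202

0.03152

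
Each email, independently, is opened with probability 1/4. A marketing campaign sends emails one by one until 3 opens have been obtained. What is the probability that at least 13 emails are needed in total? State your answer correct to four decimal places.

0.3907

Needing more than 12 emails ⇔ fewer than 3 successes in the first 12. With X ~ Binomial(12, 0.25), P(Y > 12) = P(X ≤ 2).
  k=0: C(12,0)·0.25^0·0.75^12 = 0.031676
  k=1: C(12,1)·0.25^1·0.75^11 = 0.126705
  k=2: C(12,2)·0.25^2·0.75^10 = 0.232293
P(X ≤ 2) = 0.390675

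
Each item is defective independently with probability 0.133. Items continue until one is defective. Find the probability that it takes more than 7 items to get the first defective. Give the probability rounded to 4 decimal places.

0.3682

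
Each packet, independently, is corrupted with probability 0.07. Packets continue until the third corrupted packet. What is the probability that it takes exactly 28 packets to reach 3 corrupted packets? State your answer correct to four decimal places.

0.0196

Y = trial on which the third success occurs; negative binomial, r=3, p=0.07.
P(Y=28) = C(27,2) · p^3 · (1−p)^25
= 351 · 0.000343 · 0.16296 = 0.019619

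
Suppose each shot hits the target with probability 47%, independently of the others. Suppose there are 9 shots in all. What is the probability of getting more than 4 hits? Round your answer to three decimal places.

X ~ Binomial(9, 0.47); P(X ≥ 5) = Σ C(9,k) p^k (1−p)^(9−k) over k:
  k=5: C(9,5)·0.47^5·0.53^4 = 0.22801
  k=6: C(9,6)·0.47^6·0.53^3 = 0.13480
  k=7: C(9,7)·0.47^7·0.53^2 = 0.05123
  k=8: C(9,8)·0.47^8·0.53^1 = 0.01136
  k=9: C(9,9)·0.47^9·0.53^0 = 0.00112
Total = 0.42653

0.427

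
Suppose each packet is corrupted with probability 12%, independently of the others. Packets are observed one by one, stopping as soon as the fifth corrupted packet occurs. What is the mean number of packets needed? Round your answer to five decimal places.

41.66667

Y = total packets until the fifth success; negative binomial with r=5, p=0.12.
E[Y] = r / p = 5 / 0.12 = 41.6666667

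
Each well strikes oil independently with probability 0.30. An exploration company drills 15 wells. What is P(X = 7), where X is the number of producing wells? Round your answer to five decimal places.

X ~ Binomial(n=15, p=0.30).
P(X=7) = C(15,7) · p^7 · (1−p)^8
= 6435 · 0.0002187 · 0.057648 = 0.0811300

0.08113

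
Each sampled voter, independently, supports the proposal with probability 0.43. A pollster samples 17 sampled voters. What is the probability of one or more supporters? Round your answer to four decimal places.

0.9999

P(at least one) = 1 − P(none) = 1 − (1 − 0.43)^17
= 1 − 0.000071 = 0.999929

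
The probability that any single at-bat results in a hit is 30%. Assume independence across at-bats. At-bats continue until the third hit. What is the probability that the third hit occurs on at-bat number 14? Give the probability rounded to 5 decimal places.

0.04164

Y = trial on which the third success occurs; negative binomial, r=3, p=0.30.
P(Y=14) = C(13,2) · p^3 · (1−p)^11
= 78 · 0.027 · 0.019773 = 0.0416425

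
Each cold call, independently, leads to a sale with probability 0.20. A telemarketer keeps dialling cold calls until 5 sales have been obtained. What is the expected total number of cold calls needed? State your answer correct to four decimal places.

25.0000

Y = total cold calls until the fifth success; negative binomial with r=5, p=0.20.
E[Y] = r / p = 5 / 0.20 = 25.000000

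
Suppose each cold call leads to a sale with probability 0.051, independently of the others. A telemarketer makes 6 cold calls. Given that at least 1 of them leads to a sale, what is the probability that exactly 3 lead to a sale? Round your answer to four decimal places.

0.0084

X ~ Binomial(6, 0.051). Want P(X=3 | X≥1) = P(X=3) / P(X≥1).
P(X=3) = C(6,3)·0.051^3·0.949^3 = 0.002267
P(X≥1) = 1 − 0.730461 = 0.269539
Ratio = 0.002267 / 0.269539 = 0.008412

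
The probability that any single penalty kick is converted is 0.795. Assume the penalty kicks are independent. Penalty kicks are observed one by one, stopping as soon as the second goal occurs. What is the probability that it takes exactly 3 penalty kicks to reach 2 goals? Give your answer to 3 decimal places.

0.259

Y = trial on which the second success occurs; negative binomial, r=2, p=0.795.
P(Y=3) = C(2,1) · p^2 · (1−p)^1
= 2 · 0.63202 · 0.205 = 0.25913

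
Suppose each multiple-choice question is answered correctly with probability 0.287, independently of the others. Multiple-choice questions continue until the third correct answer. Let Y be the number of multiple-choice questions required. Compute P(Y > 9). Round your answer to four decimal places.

Needing more than 9 multiple-choice questions ⇔ fewer than 3 successes in the first 9. With X ~ Binomial(9, 0.287), P(Y > 9) = P(X ≤ 2).
  k=0: C(9,0)·0.287^0·0.713^9 = 0.047622
  k=1: C(9,1)·0.287^1·0.713^8 = 0.172520
  k=2: C(9,2)·0.287^2·0.713^7 = 0.277775
P(X ≤ 2) = 0.497917

0.4979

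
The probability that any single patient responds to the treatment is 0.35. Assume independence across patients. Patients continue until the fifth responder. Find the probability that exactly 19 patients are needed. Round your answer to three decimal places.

0.039

Y = trial on which the fifth success occurs; negative binomial, r=5, p=0.35.
P(Y=19) = C(18,4) · p^5 · (1−p)^14
= 3060 · 0.0052522 · 0.0024032 = 0.03862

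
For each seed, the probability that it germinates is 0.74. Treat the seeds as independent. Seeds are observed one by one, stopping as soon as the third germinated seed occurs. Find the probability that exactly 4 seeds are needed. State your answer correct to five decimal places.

0.31607

Y = trial on which the third success occurs; negative binomial, r=3, p=0.74.
P(Y=4) = C(3,2) · p^3 · (1−p)^1
= 3 · 0.40522 · 0.26 = 0.3160747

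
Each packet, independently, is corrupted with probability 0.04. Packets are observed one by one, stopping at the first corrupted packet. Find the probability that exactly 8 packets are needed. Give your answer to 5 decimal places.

0.03006

Geometric (trials to first success), p = 0.04.
P(Y = 8) = (1−p)^7 · p = 0.75145 · 0.04 = 0.0300579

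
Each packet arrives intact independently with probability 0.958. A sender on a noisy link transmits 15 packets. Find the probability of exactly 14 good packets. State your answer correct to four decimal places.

0.3455

X ~ Binomial(n=15, p=0.958).
P(X=14) = C(15,14) · p^14 · (1−p)^1
= 15 · 0.54842 · 0.042 = 0.345508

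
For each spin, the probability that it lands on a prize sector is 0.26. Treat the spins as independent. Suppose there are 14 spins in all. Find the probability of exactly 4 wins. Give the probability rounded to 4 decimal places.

0.2252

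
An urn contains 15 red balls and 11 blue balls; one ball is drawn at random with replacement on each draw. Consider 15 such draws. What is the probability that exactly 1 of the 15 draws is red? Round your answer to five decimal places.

X ~ Binomial(n=15, p=0.576923).
P(X=1) = C(15,1) · p^1 · (1−p)^14
= 15 · 0.57692 · 5.8867e-06 = 0.0000509

0.00005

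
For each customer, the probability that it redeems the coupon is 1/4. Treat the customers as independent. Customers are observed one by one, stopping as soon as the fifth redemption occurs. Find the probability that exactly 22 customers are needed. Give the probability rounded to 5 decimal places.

0.04393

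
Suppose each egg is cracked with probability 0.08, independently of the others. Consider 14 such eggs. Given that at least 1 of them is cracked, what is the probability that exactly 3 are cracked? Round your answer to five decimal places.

0.10813

X ~ Binomial(14, 0.08). Want P(X=3 | X≥1) = P(X=3) / P(X≥1).
P(X=3) = C(14,3)·0.08^3·0.92^11 = 0.0744796
P(X≥1) = 1 − 0.3111928 = 0.6888072
Ratio = 0.0744796 / 0.6888072 = 0.1081284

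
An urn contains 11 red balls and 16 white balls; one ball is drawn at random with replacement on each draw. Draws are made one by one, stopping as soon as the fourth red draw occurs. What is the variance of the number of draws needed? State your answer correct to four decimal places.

Y = total draws until the fourth success; negative binomial with r=4, p=0.407407.
Var(Y) = r(1−p)/p² = 4·0.592593 / 0.407407² = 14.280992

14.2810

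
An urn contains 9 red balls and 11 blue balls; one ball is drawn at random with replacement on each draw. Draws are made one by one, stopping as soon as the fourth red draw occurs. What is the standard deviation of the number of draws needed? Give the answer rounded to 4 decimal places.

3.2961

Y = total draws until the fourth success; negative binomial with r=4, p=0.45.
SD(Y) = √[r(1−p)/p²] = √(10.864198) = 3.296088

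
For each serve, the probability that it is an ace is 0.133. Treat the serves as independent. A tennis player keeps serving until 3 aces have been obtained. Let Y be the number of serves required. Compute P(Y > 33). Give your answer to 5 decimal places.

0.16653

Needing more than 33 serves ⇔ fewer than 3 successes in the first 33. With X ~ Binomial(33, 0.133), P(Y > 33) = P(X ≤ 2).
  k=0: C(33,0)·0.133^0·0.867^33 = 0.0090080
  k=1: C(33,1)·0.133^1·0.867^32 = 0.0456012
  k=2: C(33,2)·0.133^2·0.867^31 = 0.1119255
P(X ≤ 2) = 0.1665348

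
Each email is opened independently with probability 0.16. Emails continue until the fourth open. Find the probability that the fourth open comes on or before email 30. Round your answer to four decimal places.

0.7295

Finishing within 30 emails ⇔ at least 4 successes in the first 30. With X ~ Binomial(30, 0.16), P(Y ≤ 30) = 1 − P(X ≤ 3).
  k=0: C(30,0)·0.16^0·0.84^30 = 0.005350
  k=1: C(30,1)·0.16^1·0.84^29 = 0.030573
  k=2: C(30,2)·0.16^2·0.84^28 = 0.084440
  k=3: C(30,3)·0.16^3·0.84^27 = 0.150116
1 − 0.270480 = 0.729520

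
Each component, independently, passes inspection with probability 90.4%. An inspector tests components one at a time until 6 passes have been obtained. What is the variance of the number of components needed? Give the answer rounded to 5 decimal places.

0.70483

Y = total components until the sixth success; negative binomial with r=6, p=0.904.
Var(Y) = r(1−p)/p² = 6·0.096 / 0.904² = 0.7048320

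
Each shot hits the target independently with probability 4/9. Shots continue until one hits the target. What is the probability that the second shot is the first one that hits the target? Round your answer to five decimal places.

0.24691

Geometric (trials to first success), p = 0.444444.
P(Y = 2) = (1−p)^1 · p = 0.55556 · 0.444444 = 0.2469136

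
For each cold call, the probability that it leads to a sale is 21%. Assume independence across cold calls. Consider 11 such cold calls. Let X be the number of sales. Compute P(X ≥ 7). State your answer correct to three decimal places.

0.003

X ~ Binomial(11, 0.21); P(X ≥ 7) = Σ C(11,k) p^k (1−p)^(11−k) over k:
  k=7: C(11,7)·0.21^7·0.79^4 = 0.00232
  k=8: C(11,8)·0.21^8·0.79^3 = 0.00031
  k=9: C(11,9)·0.21^9·0.79^2 = 0.00003
  k=10: C(11,10)·0.21^10·0.79^1 = 0.00000
  k=11: C(11,11)·0.21^11·0.79^0 = 0.00000
Total = 0.00265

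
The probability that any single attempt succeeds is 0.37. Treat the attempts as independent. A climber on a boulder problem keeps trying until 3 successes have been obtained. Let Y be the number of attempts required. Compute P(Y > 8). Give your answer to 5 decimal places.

Needing more than 8 attempts ⇔ fewer than 3 successes in the first 8. With X ~ Binomial(8, 0.37), P(Y > 8) = P(X ≤ 2).
  k=0: C(8,0)·0.37^0·0.63^8 = 0.0248156
  k=1: C(8,1)·0.37^1·0.63^7 = 0.1165938
  k=2: C(8,2)·0.37^2·0.63^6 = 0.2396651
P(X ≤ 2) = 0.3810745

0.38107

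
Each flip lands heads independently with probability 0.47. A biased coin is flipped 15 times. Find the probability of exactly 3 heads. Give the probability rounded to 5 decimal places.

X ~ Binomial(n=15, p=0.47).
P(X=3) = C(15,3) · p^3 · (1−p)^12
= 455 · 0.10382 · 0.00049126 = 0.0232068

0.02321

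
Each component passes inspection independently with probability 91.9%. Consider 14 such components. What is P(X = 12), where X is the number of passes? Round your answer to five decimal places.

0.21667

X ~ Binomial(n=14, p=0.919).
P(X=12) = C(14,12) · p^12 · (1−p)^2
= 91 · 0.3629 · 0.006561 = 0.2166694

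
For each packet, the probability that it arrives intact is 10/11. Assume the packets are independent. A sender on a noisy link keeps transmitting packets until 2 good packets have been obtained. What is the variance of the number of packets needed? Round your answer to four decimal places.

Y = total packets until the second success; negative binomial with r=2, p=0.909091.
Var(Y) = r(1−p)/p² = 2·0.090909 / 0.909091² = 0.220000

0.2200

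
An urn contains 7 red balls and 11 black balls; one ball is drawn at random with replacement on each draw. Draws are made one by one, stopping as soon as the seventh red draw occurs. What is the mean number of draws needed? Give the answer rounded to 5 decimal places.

18.00000

Y = total draws until the seventh success; negative binomial with r=7, p=0.388889.
E[Y] = r / p = 7 / 0.388889 = 18.0000000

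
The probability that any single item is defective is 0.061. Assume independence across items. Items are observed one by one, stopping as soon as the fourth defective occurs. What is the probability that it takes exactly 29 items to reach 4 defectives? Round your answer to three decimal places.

0.009

Y = trial on which the fourth success occurs; negative binomial, r=4, p=0.061.
P(Y=29) = C(28,3) · p^4 · (1−p)^25
= 3276 · 1.3846e-05 · 0.20732 = 0.00940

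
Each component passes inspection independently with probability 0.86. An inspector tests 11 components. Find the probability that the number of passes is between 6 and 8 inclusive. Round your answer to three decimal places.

0.190

X ~ Binomial(11, 0.86); P(6 ≤ X ≤ 8) = Σ C(11,k) p^k (1−p)^(11−k) over k:
  k=6: C(11,6)·0.86^6·0.14^5 = 0.01005
  k=7: C(11,7)·0.86^7·0.14^4 = 0.04411
  k=8: C(11,8)·0.86^8·0.14^3 = 0.13547
Total = 0.18963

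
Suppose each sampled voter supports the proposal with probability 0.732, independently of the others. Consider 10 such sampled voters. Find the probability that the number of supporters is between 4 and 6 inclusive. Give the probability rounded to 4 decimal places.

X ~ Binomial(10, 0.732); P(4 ≤ X ≤ 6) = Σ C(10,k) p^k (1−p)^(10−k) over k:
  k=4: C(10,4)·0.732^4·0.268^6 = 0.022339
  k=5: C(10,5)·0.732^5·0.268^5 = 0.073220
  k=6: C(10,6)·0.732^6·0.268^4 = 0.166658
Total = 0.262217

0.2622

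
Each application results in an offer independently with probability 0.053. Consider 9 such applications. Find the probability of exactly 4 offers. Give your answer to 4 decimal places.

0.0008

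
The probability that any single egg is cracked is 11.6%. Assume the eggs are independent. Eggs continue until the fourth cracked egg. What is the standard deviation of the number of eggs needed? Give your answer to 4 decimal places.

16.2106

Y = total eggs until the fourth success; negative binomial with r=4, p=0.116.
SD(Y) = √[r(1−p)/p²] = √(262.782402) = 16.210565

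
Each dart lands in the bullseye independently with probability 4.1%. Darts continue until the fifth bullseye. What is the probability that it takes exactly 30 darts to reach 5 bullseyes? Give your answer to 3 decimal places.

0.001

Y = trial on which the fifth success occurs; negative binomial, r=5, p=0.041.
P(Y=30) = C(29,4) · p^5 · (1−p)^25
= 23751 · 1.1586e-07 · 0.35113 = 0.00097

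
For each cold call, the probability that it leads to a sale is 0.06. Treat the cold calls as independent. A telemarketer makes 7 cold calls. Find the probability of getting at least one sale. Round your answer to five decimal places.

0.35152

P(at least one) = 1 − P(none) = 1 − (1 − 0.06)^7
= 1 − 0.6484776 = 0.3515224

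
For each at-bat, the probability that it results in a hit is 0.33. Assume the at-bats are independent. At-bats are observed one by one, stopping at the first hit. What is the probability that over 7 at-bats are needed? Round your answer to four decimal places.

0.0606

Y = number of at-bats to the first success; geometric, p = 0.33.
P(Y > 7) = P(first 7 all fail) = (1−p)^7 = 0.060607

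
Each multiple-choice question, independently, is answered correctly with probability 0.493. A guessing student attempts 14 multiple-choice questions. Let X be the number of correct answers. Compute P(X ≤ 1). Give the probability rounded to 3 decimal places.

X ~ Binomial(14, 0.493); P(X ≤ 1) = Σ C(14,k) p^k (1−p)^(14−k) over k:
  k=0: C(14,0)·0.493^0·0.507^14 = 0.00007
  k=1: C(14,1)·0.493^1·0.507^13 = 0.00101
Total = 0.00108

0.001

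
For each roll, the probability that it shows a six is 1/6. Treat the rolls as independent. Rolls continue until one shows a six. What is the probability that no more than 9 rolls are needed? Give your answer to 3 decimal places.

0.806

Y = number of rolls to the first success; geometric, p = 0.166667.
P(Y ≤ 9) = 1 − (1−p)^9 = 1 − 0.19381 = 0.80619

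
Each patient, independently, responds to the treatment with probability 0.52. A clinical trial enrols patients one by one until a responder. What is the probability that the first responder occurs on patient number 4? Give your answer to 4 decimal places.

Geometric (trials to first success), p = 0.52.
P(Y = 4) = (1−p)^3 · p = 0.11059 · 0.52 = 0.057508

0.0575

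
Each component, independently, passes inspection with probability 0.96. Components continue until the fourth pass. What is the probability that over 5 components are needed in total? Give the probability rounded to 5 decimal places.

0.01476

Needing more than 5 components ⇔ fewer than 4 successes in the first 5. With X ~ Binomial(5, 0.96), P(Y > 5) = P(X ≤ 3).
  k=0: C(5,0)·0.96^0·0.04^5 = 0.0000001
  k=1: C(5,1)·0.96^1·0.04^4 = 0.0000123
  k=2: C(5,2)·0.96^2·0.04^3 = 0.0005898
  k=3: C(5,3)·0.96^3·0.04^2 = 0.0141558
P(X ≤ 3) = 0.0147580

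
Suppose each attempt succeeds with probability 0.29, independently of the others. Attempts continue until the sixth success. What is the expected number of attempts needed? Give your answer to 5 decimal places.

20.68966

Y = total attempts until the sixth success; negative binomial with r=6, p=0.29.
E[Y] = r / p = 6 / 0.29 = 20.6896552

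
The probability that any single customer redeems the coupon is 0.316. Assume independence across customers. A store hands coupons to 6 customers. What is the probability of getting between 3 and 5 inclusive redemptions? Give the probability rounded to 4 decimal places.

X ~ Binomial(6, 0.316); P(3 ≤ X ≤ 5) = Σ C(6,k) p^k (1−p)^(6−k) over k:
  k=3: C(6,3)·0.316^3·0.684^3 = 0.201957
  k=4: C(6,4)·0.316^4·0.684^2 = 0.069976
  k=5: C(6,5)·0.316^5·0.684^1 = 0.012931
Total = 0.284865

0.2849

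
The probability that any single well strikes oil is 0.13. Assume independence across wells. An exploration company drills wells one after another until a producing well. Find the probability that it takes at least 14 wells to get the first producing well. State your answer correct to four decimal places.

Y = number of wells to the first success; geometric, p = 0.13.
P(Y > 13) = P(first 13 all fail) = (1−p)^13 = 0.163588

0.1636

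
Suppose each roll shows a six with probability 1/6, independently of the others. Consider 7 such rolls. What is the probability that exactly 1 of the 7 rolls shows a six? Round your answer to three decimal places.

X ~ Binomial(n=7, p=0.166667).
P(X=1) = C(7,1) · p^1 · (1−p)^6
= 7 · 0.16667 · 0.3349 = 0.39071

0.391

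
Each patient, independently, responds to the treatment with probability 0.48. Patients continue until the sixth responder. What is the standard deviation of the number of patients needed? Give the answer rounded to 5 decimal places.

3.67990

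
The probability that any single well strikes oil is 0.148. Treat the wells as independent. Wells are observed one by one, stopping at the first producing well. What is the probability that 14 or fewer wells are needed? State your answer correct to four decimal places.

0.8938

Y = number of wells to the first success; geometric, p = 0.148.
P(Y ≤ 14) = 1 − (1−p)^14 = 1 − 0.106207 = 0.893793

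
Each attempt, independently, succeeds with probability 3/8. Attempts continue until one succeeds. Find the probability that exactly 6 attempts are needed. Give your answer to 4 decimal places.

0.0358

Geometric (trials to first success), p = 0.375.
P(Y = 6) = (1−p)^5 · p = 0.095367 · 0.375 = 0.035763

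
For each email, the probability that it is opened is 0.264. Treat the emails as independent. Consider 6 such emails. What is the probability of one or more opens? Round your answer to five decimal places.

0.84105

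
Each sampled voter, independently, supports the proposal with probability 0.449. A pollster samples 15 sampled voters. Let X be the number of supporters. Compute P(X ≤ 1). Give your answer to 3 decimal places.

0.002

X ~ Binomial(15, 0.449); P(X ≤ 1) = Σ C(15,k) p^k (1−p)^(15−k) over k:
  k=0: C(15,0)·0.449^0·0.551^15 = 0.00013
  k=1: C(15,1)·0.449^1·0.551^14 = 0.00160
Total = 0.00173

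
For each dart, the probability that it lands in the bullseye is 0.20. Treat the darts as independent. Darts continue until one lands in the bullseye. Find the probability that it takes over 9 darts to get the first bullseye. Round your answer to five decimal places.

0.13422

Y = number of darts to the first success; geometric, p = 0.20.
P(Y > 9) = P(first 9 all fail) = (1−p)^9 = 0.1342177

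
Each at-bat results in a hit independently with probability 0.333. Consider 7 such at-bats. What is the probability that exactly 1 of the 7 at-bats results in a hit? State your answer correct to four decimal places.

X ~ Binomial(n=7, p=0.333).
P(X=1) = C(7,1) · p^1 · (1−p)^6
= 7 · 0.333 · 0.088055 = 0.205257

0.2053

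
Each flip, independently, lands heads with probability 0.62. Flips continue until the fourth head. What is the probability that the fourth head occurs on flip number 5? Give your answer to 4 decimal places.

Y = trial on which the fourth success occurs; negative binomial, r=4, p=0.62.
P(Y=5) = C(4,3) · p^4 · (1−p)^1
= 4 · 0.14776 · 0.38 = 0.224600

0.2246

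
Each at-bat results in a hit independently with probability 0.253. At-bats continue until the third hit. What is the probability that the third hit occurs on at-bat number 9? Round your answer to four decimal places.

0.0788

Y = trial on which the third success occurs; negative binomial, r=3, p=0.253.
P(Y=9) = C(8,2) · p^3 · (1−p)^6
= 28 · 0.016194 · 0.17375 = 0.078785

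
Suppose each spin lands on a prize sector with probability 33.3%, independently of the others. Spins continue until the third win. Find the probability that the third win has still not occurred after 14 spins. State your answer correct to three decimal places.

Needing more than 14 spins ⇔ fewer than 3 successes in the first 14. With X ~ Binomial(14, 0.333), P(Y > 14) = P(X ≤ 2).
  k=0: C(14,0)·0.333^0·0.667^14 = 0.00345
  k=1: C(14,1)·0.333^1·0.667^13 = 0.02411
  k=2: C(14,2)·0.333^2·0.667^12 = 0.07824
P(X ≤ 2) = 0.10580

0.106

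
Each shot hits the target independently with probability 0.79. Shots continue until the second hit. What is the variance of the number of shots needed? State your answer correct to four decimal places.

0.6730

Y = total shots until the second success; negative binomial with r=2, p=0.79.
Var(Y) = r(1−p)/p² = 2·0.21 / 0.79² = 0.672969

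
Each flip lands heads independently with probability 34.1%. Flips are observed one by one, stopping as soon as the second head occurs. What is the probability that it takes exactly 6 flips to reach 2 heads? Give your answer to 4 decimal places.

Y = trial on which the second success occurs; negative binomial, r=2, p=0.341.
P(Y=6) = C(5,1) · p^2 · (1−p)^4
= 5 · 0.11628 · 0.1886 = 0.109653

0.1097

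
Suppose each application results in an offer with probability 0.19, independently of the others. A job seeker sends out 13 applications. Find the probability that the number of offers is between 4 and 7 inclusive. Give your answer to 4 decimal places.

0.2217

X ~ Binomial(13, 0.19); P(4 ≤ X ≤ 7) = Σ C(13,k) p^k (1−p)^(13−k) over k:
  k=4: C(13,4)·0.19^4·0.81^9 = 0.139857
  k=5: C(13,5)·0.19^5·0.81^8 = 0.059051
  k=6: C(13,6)·0.19^6·0.81^7 = 0.018469
  k=7: C(13,7)·0.19^7·0.81^6 = 0.004332
Total = 0.221709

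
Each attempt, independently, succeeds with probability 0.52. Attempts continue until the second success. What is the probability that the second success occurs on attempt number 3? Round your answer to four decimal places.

0.2596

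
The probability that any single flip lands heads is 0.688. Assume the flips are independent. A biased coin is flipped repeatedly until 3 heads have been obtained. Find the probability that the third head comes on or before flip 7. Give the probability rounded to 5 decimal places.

0.96588

Finishing within 7 flips ⇔ at least 3 successes in the first 7. With X ~ Binomial(7, 0.688), P(Y ≤ 7) = 1 − P(X ≤ 2).
  k=0: C(7,0)·0.688^0·0.312^7 = 0.0002878
  k=1: C(7,1)·0.688^1·0.312^6 = 0.0044424
  k=2: C(7,2)·0.688^2·0.312^5 = 0.0293879
1 − 0.0341181 = 0.9658819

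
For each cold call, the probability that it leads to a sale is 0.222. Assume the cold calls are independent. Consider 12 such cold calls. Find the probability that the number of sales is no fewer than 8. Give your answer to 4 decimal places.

X ~ Binomial(12, 0.222); P(X ≥ 8) = Σ C(12,k) p^k (1−p)^(12−k) over k:
  k=8: C(12,8)·0.222^8·0.778^4 = 0.001070
  k=9: C(12,9)·0.222^9·0.778^3 = 0.000136
  k=10: C(12,10)·0.222^10·0.778^2 = 0.000012
  k=11: C(12,11)·0.222^11·0.778^1 = 0.000001
  k=12: C(12,12)·0.222^12·0.778^0 = 0.000000
Total = 0.001218

0.0012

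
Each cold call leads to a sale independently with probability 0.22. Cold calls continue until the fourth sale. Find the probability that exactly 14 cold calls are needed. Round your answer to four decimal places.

Y = trial on which the fourth success occurs; negative binomial, r=4, p=0.22.
P(Y=14) = C(13,3) · p^4 · (1−p)^10
= 286 · 0.0023426 · 0.083358 = 0.055847

0.0558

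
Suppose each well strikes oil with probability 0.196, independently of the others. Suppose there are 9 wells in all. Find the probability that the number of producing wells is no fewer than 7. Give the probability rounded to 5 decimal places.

X ~ Binomial(9, 0.196); P(X ≥ 7) = Σ C(9,k) p^k (1−p)^(9−k) over k:
  k=7: C(9,7)·0.196^7·0.804^2 = 0.0002586
  k=8: C(9,8)·0.196^8·0.804^1 = 0.0000158
  k=9: C(9,9)·0.196^9·0.804^0 = 0.0000004
Total = 0.0002748

0.00027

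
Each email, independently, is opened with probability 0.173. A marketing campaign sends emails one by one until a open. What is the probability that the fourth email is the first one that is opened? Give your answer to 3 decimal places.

0.098

Geometric (trials to first success), p = 0.173.
P(Y = 4) = (1−p)^3 · p = 0.56561 · 0.173 = 0.09785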